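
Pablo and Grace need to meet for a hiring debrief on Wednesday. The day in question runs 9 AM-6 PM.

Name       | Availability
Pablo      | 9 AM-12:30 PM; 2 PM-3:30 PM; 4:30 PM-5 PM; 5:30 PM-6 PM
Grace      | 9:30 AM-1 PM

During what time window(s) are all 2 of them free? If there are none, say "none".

09:30-12:30

Pablo ∩ Grace: 09:30-12:30.
So the common availability across everyone is 09:30-12:30.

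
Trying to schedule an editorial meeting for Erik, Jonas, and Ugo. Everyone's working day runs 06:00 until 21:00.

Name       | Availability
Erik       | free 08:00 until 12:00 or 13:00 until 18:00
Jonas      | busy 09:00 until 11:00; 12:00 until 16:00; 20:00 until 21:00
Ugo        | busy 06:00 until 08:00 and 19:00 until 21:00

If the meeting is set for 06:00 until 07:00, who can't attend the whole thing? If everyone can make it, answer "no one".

Erik free: 08:00-12:00, 13:00-18:00.
Jonas free: 06:00-09:00, 11:00-12:00, 16:00-20:00 (invert busy blocks within the working day).
Ugo free: 08:00-19:00 (invert busy blocks within the working day).
Erik: not fully free for 06:00-07:00. Jonas: free for 06:00-07:00. Ugo: not fully free for 06:00-07:00.

Erik, Ugo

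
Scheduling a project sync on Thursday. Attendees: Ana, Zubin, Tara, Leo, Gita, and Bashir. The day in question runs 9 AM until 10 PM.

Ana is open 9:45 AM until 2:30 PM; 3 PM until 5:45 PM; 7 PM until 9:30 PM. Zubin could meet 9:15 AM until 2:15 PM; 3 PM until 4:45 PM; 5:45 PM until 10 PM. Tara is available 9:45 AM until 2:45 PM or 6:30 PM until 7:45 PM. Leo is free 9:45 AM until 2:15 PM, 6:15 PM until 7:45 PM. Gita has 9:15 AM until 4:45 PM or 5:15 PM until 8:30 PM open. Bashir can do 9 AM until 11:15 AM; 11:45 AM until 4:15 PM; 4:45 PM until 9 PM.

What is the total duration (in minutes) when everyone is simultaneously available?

Ana ∩ Zubin: 09:45-14:15, 15:00-16:45, 19:00-21:30.
Ana ∩ Zubin ∩ Tara: 09:45-14:15, 19:00-19:45.
Ana ∩ Zubin ∩ Tara ∩ Leo: 09:45-14:15, 19:00-19:45.
Ana ∩ Zubin ∩ Tara ∩ Leo ∩ Gita: 09:45-14:15, 19:00-19:45.
Ana ∩ Zubin ∩ Tara ∩ Leo ∩ Gita ∩ Bashir: 09:45-11:15, 11:45-14:15, 19:00-19:45.
Those are the intersection windows.
Summing the common windows: 90 + 150 + 45 = 285 minutes.

285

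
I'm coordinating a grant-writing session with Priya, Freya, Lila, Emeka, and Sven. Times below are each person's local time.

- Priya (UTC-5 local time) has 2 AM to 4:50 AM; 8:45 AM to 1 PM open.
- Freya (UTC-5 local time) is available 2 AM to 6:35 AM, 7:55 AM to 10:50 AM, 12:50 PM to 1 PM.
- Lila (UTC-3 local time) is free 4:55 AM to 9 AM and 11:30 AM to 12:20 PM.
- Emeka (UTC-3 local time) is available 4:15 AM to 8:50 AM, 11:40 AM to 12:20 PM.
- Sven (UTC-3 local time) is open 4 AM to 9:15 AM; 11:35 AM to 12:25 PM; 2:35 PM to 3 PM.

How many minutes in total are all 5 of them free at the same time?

Priya in UTC: 07:00-09:50, 13:45-18:00 (add 5h to convert from UTC-5).
Freya in UTC: 07:00-11:35, 12:55-15:50, 17:50-18:00 (add 5h to convert from UTC-5).
Lila in UTC: 07:55-12:00, 14:30-15:20 (add 3h to convert from UTC-3).
Emeka in UTC: 07:15-11:50, 14:40-15:20 (add 3h to convert from UTC-3).
Sven in UTC: 07:00-12:15, 14:35-15:25, 17:35-18:00 (add 3h to convert from UTC-3).
Priya ∩ Freya: 07:00-09:50, 13:45-15:50, 17:50-18:00.
Priya ∩ Freya ∩ Lila: 07:55-09:50, 14:30-15:20.
Priya ∩ Freya ∩ Lila ∩ Emeka: 07:55-09:50, 14:40-15:20.
Priya ∩ Freya ∩ Lila ∩ Emeka ∩ Sven: 07:55-09:50, 14:40-15:20.
Summing the common windows: 115 + 40 = 155 minutes.

155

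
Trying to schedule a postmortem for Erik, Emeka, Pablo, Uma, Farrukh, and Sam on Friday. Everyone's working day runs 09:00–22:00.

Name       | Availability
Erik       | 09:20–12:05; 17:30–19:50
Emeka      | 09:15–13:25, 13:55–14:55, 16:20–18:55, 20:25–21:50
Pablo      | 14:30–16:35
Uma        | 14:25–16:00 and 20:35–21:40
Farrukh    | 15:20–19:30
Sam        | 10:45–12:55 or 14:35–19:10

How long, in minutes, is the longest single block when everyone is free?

0

Erik ∩ Emeka: 09:20-12:05, 17:30-18:55.
Erik ∩ Emeka ∩ Pablo: ∅.
Erik ∩ Emeka ∩ Pablo ∩ Uma: ∅.
Erik ∩ Emeka ∩ Pablo ∩ Uma ∩ Farrukh: ∅.
Erik ∩ Emeka ∩ Pablo ∩ Uma ∩ Farrukh ∩ Sam: ∅.
There is no time when everyone is free.
No common window exists, so the longest block is 0 minutes.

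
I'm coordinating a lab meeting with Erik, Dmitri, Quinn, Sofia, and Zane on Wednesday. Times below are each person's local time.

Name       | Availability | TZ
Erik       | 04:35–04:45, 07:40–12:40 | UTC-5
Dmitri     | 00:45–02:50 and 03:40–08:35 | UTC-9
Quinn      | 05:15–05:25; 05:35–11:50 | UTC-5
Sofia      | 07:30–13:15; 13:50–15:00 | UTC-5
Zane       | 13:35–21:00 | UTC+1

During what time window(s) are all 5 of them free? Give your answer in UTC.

Erik in UTC: 09:35-09:45, 12:40-17:40 (add 5h to convert from UTC-5).
Dmitri in UTC: 09:45-11:50, 12:40-17:35 (add 9h to convert from UTC-9).
Quinn in UTC: 10:15-10:25, 10:35-16:50 (add 5h to convert from UTC-5).
Sofia in UTC: 12:30-18:15, 18:50-20:00 (add 5h to convert from UTC-5).
Zane in UTC: 12:35-20:00 (subtract 1h to convert from UTC+1).
Erik ∩ Dmitri: 12:40-17:35.
Erik ∩ Dmitri ∩ Quinn: 12:40-16:50.
Erik ∩ Dmitri ∩ Quinn ∩ Sofia: 12:40-16:50.
Erik ∩ Dmitri ∩ Quinn ∩ Sofia ∩ Zane: 12:40-16:50.
So the common availability across everyone is 12:40-16:50.

12:40-16:50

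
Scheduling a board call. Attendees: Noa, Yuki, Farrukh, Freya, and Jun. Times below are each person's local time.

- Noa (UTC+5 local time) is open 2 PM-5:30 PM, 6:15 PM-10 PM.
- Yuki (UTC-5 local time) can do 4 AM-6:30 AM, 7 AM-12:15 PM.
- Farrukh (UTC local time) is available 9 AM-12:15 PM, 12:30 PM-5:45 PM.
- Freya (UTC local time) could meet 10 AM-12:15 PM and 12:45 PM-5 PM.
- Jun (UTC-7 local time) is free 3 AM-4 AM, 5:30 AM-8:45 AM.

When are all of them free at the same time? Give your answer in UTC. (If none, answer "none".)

10:00-11:00, 13:15-15:45

Noa in UTC: 09:00-12:30, 13:15-17:00 (subtract 5h to convert from UTC+5).
Yuki in UTC: 09:00-11:30, 12:00-17:15 (add 5h to convert from UTC-5).
Farrukh in UTC: 09:00-12:15, 12:30-17:45.
Freya in UTC: 10:00-12:15, 12:45-17:00.
Jun in UTC: 10:00-11:00, 12:30-15:45 (add 7h to convert from UTC-7).
Noa ∩ Yuki: 09:00-11:30, 12:00-12:30, 13:15-17:00.
Noa ∩ Yuki ∩ Farrukh: 09:00-11:30, 12:00-12:15, 13:15-17:00.
Noa ∩ Yuki ∩ Farrukh ∩ Freya: 10:00-11:30, 12:00-12:15, 13:15-17:00.
Noa ∩ Yuki ∩ Farrukh ∩ Freya ∩ Jun: 10:00-11:00, 13:15-15:45.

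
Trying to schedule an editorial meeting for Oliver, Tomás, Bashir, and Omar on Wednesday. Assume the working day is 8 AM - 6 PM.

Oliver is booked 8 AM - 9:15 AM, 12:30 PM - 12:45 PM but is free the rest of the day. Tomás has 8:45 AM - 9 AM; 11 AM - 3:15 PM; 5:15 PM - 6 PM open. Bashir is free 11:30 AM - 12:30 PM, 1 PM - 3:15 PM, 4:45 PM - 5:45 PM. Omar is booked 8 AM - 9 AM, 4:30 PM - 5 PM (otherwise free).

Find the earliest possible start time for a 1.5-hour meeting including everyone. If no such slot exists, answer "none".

13:00

Oliver free: 09:15-12:30, 12:45-18:00 (invert busy blocks within the working day).
Tomás free: 08:45-09:00, 11:00-15:15, 17:15-18:00.
Bashir free: 11:30-12:30, 13:00-15:15, 16:45-17:45.
Omar free: 09:00-16:30, 17:00-18:00 (invert busy blocks within the working day).
Oliver ∩ Tomás: 11:00-12:30, 12:45-15:15, 17:15-18:00.
Oliver ∩ Tomás ∩ Bashir: 11:30-12:30, 13:00-15:15, 17:15-17:45.
Oliver ∩ Tomás ∩ Bashir ∩ Omar: 11:30-12:30, 13:00-15:15, 17:15-17:45.
So the common availability across everyone is 11:30-12:30, 13:00-15:15, 17:15-17:45.
The first common window of at least 90 minutes is 13:00-15:15, so the earliest start is 13:00.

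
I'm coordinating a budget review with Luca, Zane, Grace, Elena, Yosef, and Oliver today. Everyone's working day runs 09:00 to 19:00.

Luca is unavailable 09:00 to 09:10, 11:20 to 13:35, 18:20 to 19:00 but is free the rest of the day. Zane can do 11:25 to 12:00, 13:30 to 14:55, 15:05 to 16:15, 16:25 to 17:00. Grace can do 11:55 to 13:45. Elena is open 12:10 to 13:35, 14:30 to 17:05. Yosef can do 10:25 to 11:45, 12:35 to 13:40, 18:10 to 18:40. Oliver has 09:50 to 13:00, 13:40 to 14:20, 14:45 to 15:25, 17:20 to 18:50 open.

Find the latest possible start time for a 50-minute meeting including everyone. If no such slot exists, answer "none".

none

Luca free: 09:10-11:20, 13:35-18:20 (invert busy blocks within the working day).
Zane free: 11:25-12:00, 13:30-14:55, 15:05-16:15, 16:25-17:00.
Grace free: 11:55-13:45.
Elena free: 12:10-13:35, 14:30-17:05.
Yosef free: 10:25-11:45, 12:35-13:40, 18:10-18:40.
Oliver free: 09:50-13:00, 13:40-14:20, 14:45-15:25, 17:20-18:50.
Luca ∩ Zane: 13:35-14:55, 15:05-16:15, 16:25-17:00.
Luca ∩ Zane ∩ Grace: 13:35-13:45.
Luca ∩ Zane ∩ Grace ∩ Elena: ∅.
Luca ∩ Zane ∩ Grace ∩ Elena ∩ Yosef: ∅.
Luca ∩ Zane ∩ Grace ∩ Elena ∩ Yosef ∩ Oliver: ∅.
There is no time when everyone is free.
No common window is at least 50 minutes long.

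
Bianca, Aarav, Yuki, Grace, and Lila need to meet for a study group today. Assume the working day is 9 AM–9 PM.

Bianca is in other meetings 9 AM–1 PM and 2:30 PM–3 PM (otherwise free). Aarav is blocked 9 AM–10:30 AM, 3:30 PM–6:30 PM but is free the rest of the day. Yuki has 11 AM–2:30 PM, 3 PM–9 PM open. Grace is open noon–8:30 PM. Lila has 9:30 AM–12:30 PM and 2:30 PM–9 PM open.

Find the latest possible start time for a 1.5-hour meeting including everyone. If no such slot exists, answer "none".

Bianca free: 13:00-14:30, 15:00-21:00 (invert busy blocks within the working day).
Aarav free: 10:30-15:30, 18:30-21:00 (invert busy blocks within the working day).
Yuki free: 11:00-14:30, 15:00-21:00.
Grace free: 12:00-20:30.
Lila free: 09:30-12:30, 14:30-21:00.
Bianca ∩ Aarav: 13:00-14:30, 15:00-15:30, 18:30-21:00.
Bianca ∩ Aarav ∩ Yuki: 13:00-14:30, 15:00-15:30, 18:30-21:00.
Bianca ∩ Aarav ∩ Yuki ∩ Grace: 13:00-14:30, 15:00-15:30, 18:30-20:30.
Bianca ∩ Aarav ∩ Yuki ∩ Grace ∩ Lila: 15:00-15:30, 18:30-20:30.
The last common window of at least 90 minutes is 18:30-20:30; a 90-minute meeting can start as late as 19:00 and still end by 20:30.

19:00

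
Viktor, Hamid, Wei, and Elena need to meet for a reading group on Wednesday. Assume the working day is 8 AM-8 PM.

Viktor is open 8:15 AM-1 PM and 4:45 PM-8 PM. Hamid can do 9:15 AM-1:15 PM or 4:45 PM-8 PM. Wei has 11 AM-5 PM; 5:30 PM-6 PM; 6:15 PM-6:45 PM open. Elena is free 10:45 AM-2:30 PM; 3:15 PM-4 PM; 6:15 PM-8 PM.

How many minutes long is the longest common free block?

Viktor ∩ Hamid: 09:15-13:00, 16:45-20:00.
Viktor ∩ Hamid ∩ Wei: 11:00-13:00, 16:45-17:00, 17:30-18:00, 18:15-18:45.
Viktor ∩ Hamid ∩ Wei ∩ Elena: 11:00-13:00, 18:15-18:45.
The longest is 11:00-13:00 at 120 minutes.

120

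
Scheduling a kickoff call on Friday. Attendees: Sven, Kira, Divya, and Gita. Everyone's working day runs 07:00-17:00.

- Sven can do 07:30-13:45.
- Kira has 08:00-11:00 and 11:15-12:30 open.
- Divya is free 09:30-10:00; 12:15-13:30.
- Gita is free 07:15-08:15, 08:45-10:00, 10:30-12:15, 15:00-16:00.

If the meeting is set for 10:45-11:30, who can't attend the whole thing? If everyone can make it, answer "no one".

Divya, Kira

Sven: free for 10:45-11:30. Kira: not fully free for 10:45-11:30. Divya: not fully free for 10:45-11:30. Gita: free for 10:45-11:30.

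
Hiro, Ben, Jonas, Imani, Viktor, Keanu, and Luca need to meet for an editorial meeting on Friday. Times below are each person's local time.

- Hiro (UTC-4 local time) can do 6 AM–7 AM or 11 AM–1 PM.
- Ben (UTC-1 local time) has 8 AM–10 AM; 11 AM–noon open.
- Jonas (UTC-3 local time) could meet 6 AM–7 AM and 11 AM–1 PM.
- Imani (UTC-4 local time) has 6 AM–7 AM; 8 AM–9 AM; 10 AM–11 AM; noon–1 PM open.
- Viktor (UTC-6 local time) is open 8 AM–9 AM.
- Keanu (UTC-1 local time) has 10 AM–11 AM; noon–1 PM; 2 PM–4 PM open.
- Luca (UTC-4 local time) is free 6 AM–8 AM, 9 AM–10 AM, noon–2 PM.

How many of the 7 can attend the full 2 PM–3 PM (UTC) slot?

Hiro in UTC: 10:00-11:00, 15:00-17:00 (add 4h to convert from UTC-4).
Ben in UTC: 09:00-11:00, 12:00-13:00 (add 1h to convert from UTC-1).
Jonas in UTC: 09:00-10:00, 14:00-16:00 (add 3h to convert from UTC-3).
Imani in UTC: 10:00-11:00, 12:00-13:00, 14:00-15:00, 16:00-17:00 (add 4h to convert from UTC-4).
Viktor in UTC: 14:00-15:00 (add 6h to convert from UTC-6).
Keanu in UTC: 11:00-12:00, 13:00-14:00, 15:00-17:00 (add 1h to convert from UTC-1).
Luca in UTC: 10:00-12:00, 13:00-14:00, 16:00-18:00 (add 4h to convert from UTC-4).
Jonas, Imani, and Viktor can make the full 14:00-15:00 slot — that's 3.

3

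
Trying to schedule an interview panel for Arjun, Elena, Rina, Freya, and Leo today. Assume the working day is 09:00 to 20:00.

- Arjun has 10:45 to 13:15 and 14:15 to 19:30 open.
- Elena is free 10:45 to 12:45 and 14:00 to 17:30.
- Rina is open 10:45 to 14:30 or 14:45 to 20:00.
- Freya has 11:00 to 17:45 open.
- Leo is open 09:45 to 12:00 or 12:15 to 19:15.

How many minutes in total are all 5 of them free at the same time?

Arjun ∩ Elena: 10:45-12:45, 14:15-17:30.
Arjun ∩ Elena ∩ Rina: 10:45-12:45, 14:15-14:30, 14:45-17:30.
Arjun ∩ Elena ∩ Rina ∩ Freya: 11:00-12:45, 14:15-14:30, 14:45-17:30.
Arjun ∩ Elena ∩ Rina ∩ Freya ∩ Leo: 11:00-12:00, 12:15-12:45, 14:15-14:30, 14:45-17:30.
Summing the common windows: 60 + 30 + 15 + 165 = 270 minutes.

270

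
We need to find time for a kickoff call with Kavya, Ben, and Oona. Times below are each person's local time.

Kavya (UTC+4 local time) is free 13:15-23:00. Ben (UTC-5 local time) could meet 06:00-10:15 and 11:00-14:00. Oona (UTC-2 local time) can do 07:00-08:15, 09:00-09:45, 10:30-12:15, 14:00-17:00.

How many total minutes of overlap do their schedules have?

330

Kavya in UTC: 09:15-19:00 (subtract 4h to convert from UTC+4).
Ben in UTC: 11:00-15:15, 16:00-19:00 (add 5h to convert from UTC-5).
Oona in UTC: 09:00-10:15, 11:00-11:45, 12:30-14:15, 16:00-19:00 (add 2h to convert from UTC-2).
Kavya ∩ Ben: 11:00-15:15, 16:00-19:00.
Kavya ∩ Ben ∩ Oona: 11:00-11:45, 12:30-14:15, 16:00-19:00.
Summing the common windows: 45 + 105 + 180 = 330 minutes.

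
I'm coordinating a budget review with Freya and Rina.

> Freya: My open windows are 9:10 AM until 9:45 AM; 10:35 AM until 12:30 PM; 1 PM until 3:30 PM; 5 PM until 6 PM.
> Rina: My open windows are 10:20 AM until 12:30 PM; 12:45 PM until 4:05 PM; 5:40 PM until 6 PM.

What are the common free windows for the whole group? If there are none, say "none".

10:35-12:30, 13:00-15:30, 17:40-18:00

Freya ∩ Rina: 10:35-12:30, 13:00-15:30, 17:40-18:00.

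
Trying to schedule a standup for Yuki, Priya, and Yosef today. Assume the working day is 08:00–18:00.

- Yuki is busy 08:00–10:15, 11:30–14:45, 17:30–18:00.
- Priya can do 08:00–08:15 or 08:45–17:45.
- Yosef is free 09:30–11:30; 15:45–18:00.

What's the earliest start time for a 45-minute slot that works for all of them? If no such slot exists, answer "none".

10:15

Yuki free: 10:15-11:30, 14:45-17:30 (invert busy blocks within the working day).
Priya free: 08:00-08:15, 08:45-17:45.
Yosef free: 09:30-11:30, 15:45-18:00.
Yuki ∩ Priya: 10:15-11:30, 14:45-17:30.
Yuki ∩ Priya ∩ Yosef: 10:15-11:30, 15:45-17:30.
The first common window of at least 45 minutes is 10:15-11:30, so the earliest start is 10:15.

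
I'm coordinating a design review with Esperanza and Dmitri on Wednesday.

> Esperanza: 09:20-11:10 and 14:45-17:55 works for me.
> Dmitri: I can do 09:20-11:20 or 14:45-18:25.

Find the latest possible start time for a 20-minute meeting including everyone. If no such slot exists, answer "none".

Esperanza ∩ Dmitri: 09:20-11:10, 14:45-17:55.
So the common availability across everyone is 09:20-11:10, 14:45-17:55.
The last common window of at least 20 minutes is 14:45-17:55; a 20-minute meeting can start as late as 17:35 and still end by 17:55.

17:35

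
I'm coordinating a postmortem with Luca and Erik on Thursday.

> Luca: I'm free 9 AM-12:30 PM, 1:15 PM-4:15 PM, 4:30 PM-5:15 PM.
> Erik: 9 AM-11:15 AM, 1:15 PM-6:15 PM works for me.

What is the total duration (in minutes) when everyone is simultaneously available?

Luca ∩ Erik: 09:00-11:15, 13:15-16:15, 16:30-17:15.
Those are the intersection windows.
Summing the common windows: 135 + 180 + 45 = 360 minutes.

360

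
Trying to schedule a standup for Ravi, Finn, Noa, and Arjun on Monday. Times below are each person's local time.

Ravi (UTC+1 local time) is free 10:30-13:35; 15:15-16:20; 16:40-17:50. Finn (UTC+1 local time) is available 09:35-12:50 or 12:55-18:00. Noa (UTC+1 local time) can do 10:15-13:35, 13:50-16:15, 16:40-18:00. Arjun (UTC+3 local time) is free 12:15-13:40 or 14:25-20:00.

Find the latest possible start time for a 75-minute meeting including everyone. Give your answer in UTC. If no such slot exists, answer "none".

Ravi in UTC: 09:30-12:35, 14:15-15:20, 15:40-16:50 (subtract 1h to convert from UTC+1).
Finn in UTC: 08:35-11:50, 11:55-17:00 (subtract 1h to convert from UTC+1).
Noa in UTC: 09:15-12:35, 12:50-15:15, 15:40-17:00 (subtract 1h to convert from UTC+1).
Arjun in UTC: 09:15-10:40, 11:25-17:00 (subtract 3h to convert from UTC+3).
Ravi ∩ Finn: 09:30-11:50, 11:55-12:35, 14:15-15:20, 15:40-16:50.
Ravi ∩ Finn ∩ Noa: 09:30-11:50, 11:55-12:35, 14:15-15:15, 15:40-16:50.
Ravi ∩ Finn ∩ Noa ∩ Arjun: 09:30-10:40, 11:25-11:50, 11:55-12:35, 14:15-15:15, 15:40-16:50.
No common window is at least 75 minutes long.

none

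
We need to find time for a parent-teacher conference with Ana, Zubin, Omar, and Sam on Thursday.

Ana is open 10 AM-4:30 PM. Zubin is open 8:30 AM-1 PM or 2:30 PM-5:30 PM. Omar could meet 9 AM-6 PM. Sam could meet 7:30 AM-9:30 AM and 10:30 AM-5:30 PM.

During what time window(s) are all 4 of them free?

Ana ∩ Zubin: 10:00-13:00, 14:30-16:30.
Ana ∩ Zubin ∩ Omar: 10:00-13:00, 14:30-16:30.
Ana ∩ Zubin ∩ Omar ∩ Sam: 10:30-13:00, 14:30-16:30.
Those are the intersection windows.

10:30-13:00, 14:30-16:30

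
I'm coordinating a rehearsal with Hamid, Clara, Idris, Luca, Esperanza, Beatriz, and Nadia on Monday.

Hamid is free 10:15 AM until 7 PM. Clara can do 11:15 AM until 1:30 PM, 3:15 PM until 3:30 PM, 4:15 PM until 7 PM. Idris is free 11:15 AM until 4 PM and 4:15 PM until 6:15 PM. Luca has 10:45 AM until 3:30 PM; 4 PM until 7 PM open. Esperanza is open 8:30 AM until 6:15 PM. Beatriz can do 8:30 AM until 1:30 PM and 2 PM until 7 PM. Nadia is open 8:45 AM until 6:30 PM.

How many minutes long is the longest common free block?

Hamid ∩ Clara: 11:15-13:30, 15:15-15:30, 16:15-19:00.
Hamid ∩ Clara ∩ Idris: 11:15-13:30, 15:15-15:30, 16:15-18:15.
Hamid ∩ Clara ∩ Idris ∩ Luca: 11:15-13:30, 15:15-15:30, 16:15-18:15.
Hamid ∩ Clara ∩ Idris ∩ Luca ∩ Esperanza: 11:15-13:30, 15:15-15:30, 16:15-18:15.
Hamid ∩ Clara ∩ Idris ∩ Luca ∩ Esperanza ∩ Beatriz: 11:15-13:30, 15:15-15:30, 16:15-18:15.
Hamid ∩ Clara ∩ Idris ∩ Luca ∩ Esperanza ∩ Beatriz ∩ Nadia: 11:15-13:30, 15:15-15:30, 16:15-18:15.
The longest is 11:15-13:30 at 135 minutes.

135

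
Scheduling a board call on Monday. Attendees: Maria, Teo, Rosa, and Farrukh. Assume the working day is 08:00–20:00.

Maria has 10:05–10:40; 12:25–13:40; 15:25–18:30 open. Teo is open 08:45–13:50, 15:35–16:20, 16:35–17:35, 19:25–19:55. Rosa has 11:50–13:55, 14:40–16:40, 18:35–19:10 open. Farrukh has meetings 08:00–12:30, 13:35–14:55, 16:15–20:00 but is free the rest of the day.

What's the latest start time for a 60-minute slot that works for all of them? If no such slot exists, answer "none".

12:35

Maria free: 10:05-10:40, 12:25-13:40, 15:25-18:30.
Teo free: 08:45-13:50, 15:35-16:20, 16:35-17:35, 19:25-19:55.
Rosa free: 11:50-13:55, 14:40-16:40, 18:35-19:10.
Farrukh free: 12:30-13:35, 14:55-16:15 (invert busy blocks within the working day).
Maria ∩ Teo: 10:05-10:40, 12:25-13:40, 15:35-16:20, 16:35-17:35.
Maria ∩ Teo ∩ Rosa: 12:25-13:40, 15:35-16:20, 16:35-16:40.
Maria ∩ Teo ∩ Rosa ∩ Farrukh: 12:30-13:35, 15:35-16:15.
The last common window of at least 60 minutes is 12:30-13:35; a 60-minute meeting can start as late as 12:35 and still end by 13:35.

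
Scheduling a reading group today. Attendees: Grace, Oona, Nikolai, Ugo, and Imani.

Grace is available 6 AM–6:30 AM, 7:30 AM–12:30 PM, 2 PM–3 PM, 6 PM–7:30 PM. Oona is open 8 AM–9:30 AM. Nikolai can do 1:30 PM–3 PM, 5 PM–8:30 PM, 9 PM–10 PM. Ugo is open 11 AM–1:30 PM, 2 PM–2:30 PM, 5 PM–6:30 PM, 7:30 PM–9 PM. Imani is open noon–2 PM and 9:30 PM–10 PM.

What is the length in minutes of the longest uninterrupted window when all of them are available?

0

Grace ∩ Oona: 08:00-09:30.
Grace ∩ Oona ∩ Nikolai: ∅.
Grace ∩ Oona ∩ Nikolai ∩ Ugo: ∅.
Grace ∩ Oona ∩ Nikolai ∩ Ugo ∩ Imani: ∅.
There is no time when everyone is free.
No common window exists, so the longest block is 0 minutes.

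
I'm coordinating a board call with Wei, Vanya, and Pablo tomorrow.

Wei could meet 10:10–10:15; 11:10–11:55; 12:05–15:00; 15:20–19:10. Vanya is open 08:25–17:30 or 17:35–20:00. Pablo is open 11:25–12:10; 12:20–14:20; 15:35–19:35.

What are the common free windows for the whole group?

Wei ∩ Vanya: 10:10-10:15, 11:10-11:55, 12:05-15:00, 15:20-17:30, 17:35-19:10.
Wei ∩ Vanya ∩ Pablo: 11:25-11:55, 12:05-12:10, 12:20-14:20, 15:35-17:30, 17:35-19:10.

11:25-11:55, 12:05-12:10, 12:20-14:20, 15:35-17:30, 17:35-19:10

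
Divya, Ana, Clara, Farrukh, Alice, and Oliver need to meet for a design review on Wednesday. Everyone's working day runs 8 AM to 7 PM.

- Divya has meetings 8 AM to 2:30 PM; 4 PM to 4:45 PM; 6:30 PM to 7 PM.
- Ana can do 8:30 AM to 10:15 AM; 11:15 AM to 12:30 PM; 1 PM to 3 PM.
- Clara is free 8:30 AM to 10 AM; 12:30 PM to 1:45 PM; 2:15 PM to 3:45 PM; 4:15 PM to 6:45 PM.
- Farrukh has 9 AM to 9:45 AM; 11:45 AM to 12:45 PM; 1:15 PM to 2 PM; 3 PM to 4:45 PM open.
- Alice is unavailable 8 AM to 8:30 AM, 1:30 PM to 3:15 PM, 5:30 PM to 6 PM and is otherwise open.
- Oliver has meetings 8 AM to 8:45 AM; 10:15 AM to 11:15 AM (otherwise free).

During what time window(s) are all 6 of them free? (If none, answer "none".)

Divya free: 14:30-16:00, 16:45-18:30 (invert busy blocks within the working day).
Ana free: 08:30-10:15, 11:15-12:30, 13:00-15:00.
Clara free: 08:30-10:00, 12:30-13:45, 14:15-15:45, 16:15-18:45.
Farrukh free: 09:00-09:45, 11:45-12:45, 13:15-14:00, 15:00-16:45.
Alice free: 08:30-13:30, 15:15-17:30, 18:00-19:00 (invert busy blocks within the working day).
Oliver free: 08:45-10:15, 11:15-19:00 (invert busy blocks within the working day).
Divya ∩ Ana: 14:30-15:00.
Divya ∩ Ana ∩ Clara: 14:30-15:00.
Divya ∩ Ana ∩ Clara ∩ Farrukh: ∅.
Divya ∩ Ana ∩ Clara ∩ Farrukh ∩ Alice: ∅.
Divya ∩ Ana ∩ Clara ∩ Farrukh ∩ Alice ∩ Oliver: ∅.
There is no time when everyone is free.

none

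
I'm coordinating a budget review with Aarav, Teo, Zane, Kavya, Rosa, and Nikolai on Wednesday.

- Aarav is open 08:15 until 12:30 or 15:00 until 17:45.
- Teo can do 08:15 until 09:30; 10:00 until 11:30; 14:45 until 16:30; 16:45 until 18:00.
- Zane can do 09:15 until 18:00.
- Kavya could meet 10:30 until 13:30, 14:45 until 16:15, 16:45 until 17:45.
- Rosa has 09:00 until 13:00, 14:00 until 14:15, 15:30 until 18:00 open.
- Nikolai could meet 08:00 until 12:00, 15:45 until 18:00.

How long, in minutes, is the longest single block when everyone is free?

Aarav ∩ Teo: 08:15-09:30, 10:00-11:30, 15:00-16:30, 16:45-17:45.
Aarav ∩ Teo ∩ Zane: 09:15-09:30, 10:00-11:30, 15:00-16:30, 16:45-17:45.
Aarav ∩ Teo ∩ Zane ∩ Kavya: 10:30-11:30, 15:00-16:15, 16:45-17:45.
Aarav ∩ Teo ∩ Zane ∩ Kavya ∩ Rosa: 10:30-11:30, 15:30-16:15, 16:45-17:45.
Aarav ∩ Teo ∩ Zane ∩ Kavya ∩ Rosa ∩ Nikolai: 10:30-11:30, 15:45-16:15, 16:45-17:45.
Those are the intersection windows.
The longest is 10:30-11:30 at 60 minutes.

60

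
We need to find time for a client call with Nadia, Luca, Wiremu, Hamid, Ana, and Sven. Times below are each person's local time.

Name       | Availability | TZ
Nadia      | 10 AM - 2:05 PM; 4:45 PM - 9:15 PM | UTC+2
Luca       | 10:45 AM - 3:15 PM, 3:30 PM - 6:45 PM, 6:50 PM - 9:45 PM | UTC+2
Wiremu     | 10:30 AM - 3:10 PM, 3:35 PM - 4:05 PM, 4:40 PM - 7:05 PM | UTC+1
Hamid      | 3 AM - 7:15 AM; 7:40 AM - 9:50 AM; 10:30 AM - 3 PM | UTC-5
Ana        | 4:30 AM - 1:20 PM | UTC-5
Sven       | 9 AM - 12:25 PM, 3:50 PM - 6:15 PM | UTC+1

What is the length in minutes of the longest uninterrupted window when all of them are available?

115

Nadia in UTC: 08:00-12:05, 14:45-19:15 (subtract 2h to convert from UTC+2).
Luca in UTC: 08:45-13:15, 13:30-16:45, 16:50-19:45 (subtract 2h to convert from UTC+2).
Wiremu in UTC: 09:30-14:10, 14:35-15:05, 15:40-18:05 (subtract 1h to convert from UTC+1).
Hamid in UTC: 08:00-12:15, 12:40-14:50, 15:30-20:00 (add 5h to convert from UTC-5).
Ana in UTC: 09:30-18:20 (add 5h to convert from UTC-5).
Sven in UTC: 08:00-11:25, 14:50-17:15 (subtract 1h to convert from UTC+1).
Nadia ∩ Luca: 08:45-12:05, 14:45-16:45, 16:50-19:15.
Nadia ∩ Luca ∩ Wiremu: 09:30-12:05, 14:45-15:05, 15:40-16:45, 16:50-18:05.
Nadia ∩ Luca ∩ Wiremu ∩ Hamid: 09:30-12:05, 14:45-14:50, 15:40-16:45, 16:50-18:05.
Nadia ∩ Luca ∩ Wiremu ∩ Hamid ∩ Ana: 09:30-12:05, 14:45-14:50, 15:40-16:45, 16:50-18:05.
Nadia ∩ Luca ∩ Wiremu ∩ Hamid ∩ Ana ∩ Sven: 09:30-11:25, 15:40-16:45, 16:50-17:15.
The longest is 09:30-11:25 at 115 minutes.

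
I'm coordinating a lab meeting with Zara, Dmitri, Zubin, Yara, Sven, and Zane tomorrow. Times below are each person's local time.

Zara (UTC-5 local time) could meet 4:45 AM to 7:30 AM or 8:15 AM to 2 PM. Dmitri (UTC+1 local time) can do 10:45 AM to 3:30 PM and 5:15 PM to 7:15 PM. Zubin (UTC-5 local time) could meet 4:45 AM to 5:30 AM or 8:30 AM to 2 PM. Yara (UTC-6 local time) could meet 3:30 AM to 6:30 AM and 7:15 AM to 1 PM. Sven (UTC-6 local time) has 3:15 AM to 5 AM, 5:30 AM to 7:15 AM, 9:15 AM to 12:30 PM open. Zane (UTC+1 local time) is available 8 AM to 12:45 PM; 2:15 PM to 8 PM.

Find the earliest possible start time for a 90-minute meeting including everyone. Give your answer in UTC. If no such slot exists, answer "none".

Zara in UTC: 09:45-12:30, 13:15-19:00 (add 5h to convert from UTC-5).
Dmitri in UTC: 09:45-14:30, 16:15-18:15 (subtract 1h to convert from UTC+1).
Zubin in UTC: 09:45-10:30, 13:30-19:00 (add 5h to convert from UTC-5).
Yara in UTC: 09:30-12:30, 13:15-19:00 (add 6h to convert from UTC-6).
Sven in UTC: 09:15-11:00, 11:30-13:15, 15:15-18:30 (add 6h to convert from UTC-6).
Zane in UTC: 07:00-11:45, 13:15-19:00 (subtract 1h to convert from UTC+1).
Zara ∩ Dmitri: 09:45-12:30, 13:15-14:30, 16:15-18:15.
Zara ∩ Dmitri ∩ Zubin: 09:45-10:30, 13:30-14:30, 16:15-18:15.
Zara ∩ Dmitri ∩ Zubin ∩ Yara: 09:45-10:30, 13:30-14:30, 16:15-18:15.
Zara ∩ Dmitri ∩ Zubin ∩ Yara ∩ Sven: 09:45-10:30, 16:15-18:15.
Zara ∩ Dmitri ∩ Zubin ∩ Yara ∩ Sven ∩ Zane: 09:45-10:30, 16:15-18:15.
The first common window of at least 90 minutes is 16:15-18:15, so the earliest start is 16:15.

16:15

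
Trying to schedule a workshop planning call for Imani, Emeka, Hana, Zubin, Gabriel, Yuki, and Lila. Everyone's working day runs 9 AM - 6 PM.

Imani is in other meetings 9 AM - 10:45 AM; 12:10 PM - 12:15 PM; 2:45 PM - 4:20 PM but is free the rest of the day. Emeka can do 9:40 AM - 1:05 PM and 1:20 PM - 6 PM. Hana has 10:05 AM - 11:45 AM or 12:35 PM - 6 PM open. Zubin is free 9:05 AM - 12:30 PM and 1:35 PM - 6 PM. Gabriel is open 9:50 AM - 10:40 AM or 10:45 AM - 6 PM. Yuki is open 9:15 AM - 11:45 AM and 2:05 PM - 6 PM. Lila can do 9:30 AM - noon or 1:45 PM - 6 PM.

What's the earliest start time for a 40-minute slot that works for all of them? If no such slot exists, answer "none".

10:45

Imani free: 10:45-12:10, 12:15-14:45, 16:20-18:00 (invert busy blocks within the working day).
Emeka free: 09:40-13:05, 13:20-18:00.
Hana free: 10:05-11:45, 12:35-18:00.
Zubin free: 09:05-12:30, 13:35-18:00.
Gabriel free: 09:50-10:40, 10:45-18:00.
Yuki free: 09:15-11:45, 14:05-18:00.
Lila free: 09:30-12:00, 13:45-18:00.
Imani ∩ Emeka: 10:45-12:10, 12:15-13:05, 13:20-14:45, 16:20-18:00.
Imani ∩ Emeka ∩ Hana: 10:45-11:45, 12:35-13:05, 13:20-14:45, 16:20-18:00.
Imani ∩ Emeka ∩ Hana ∩ Zubin: 10:45-11:45, 13:35-14:45, 16:20-18:00.
Imani ∩ Emeka ∩ Hana ∩ Zubin ∩ Gabriel: 10:45-11:45, 13:35-14:45, 16:20-18:00.
Imani ∩ Emeka ∩ Hana ∩ Zubin ∩ Gabriel ∩ Yuki: 10:45-11:45, 14:05-14:45, 16:20-18:00.
Imani ∩ Emeka ∩ Hana ∩ Zubin ∩ Gabriel ∩ Yuki ∩ Lila: 10:45-11:45, 14:05-14:45, 16:20-18:00.
So the common availability across everyone is 10:45-11:45, 14:05-14:45, 16:20-18:00.
The first common window of at least 40 minutes is 10:45-11:45, so the earliest start is 10:45.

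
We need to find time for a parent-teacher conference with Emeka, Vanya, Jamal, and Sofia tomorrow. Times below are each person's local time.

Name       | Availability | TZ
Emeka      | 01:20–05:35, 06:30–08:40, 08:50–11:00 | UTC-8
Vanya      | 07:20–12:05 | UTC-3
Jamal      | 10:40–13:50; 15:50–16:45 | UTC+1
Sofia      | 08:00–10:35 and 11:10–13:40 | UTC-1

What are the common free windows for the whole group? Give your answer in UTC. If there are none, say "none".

Emeka in UTC: 09:20-13:35, 14:30-16:40, 16:50-19:00 (add 8h to convert from UTC-8).
Vanya in UTC: 10:20-15:05 (add 3h to convert from UTC-3).
Jamal in UTC: 09:40-12:50, 14:50-15:45 (subtract 1h to convert from UTC+1).
Sofia in UTC: 09:00-11:35, 12:10-14:40 (add 1h to convert from UTC-1).
Emeka ∩ Vanya: 10:20-13:35, 14:30-15:05.
Emeka ∩ Vanya ∩ Jamal: 10:20-12:50, 14:50-15:05.
Emeka ∩ Vanya ∩ Jamal ∩ Sofia: 10:20-11:35, 12:10-12:50.
Those are the intersection windows.

10:20-11:35, 12:10-12:50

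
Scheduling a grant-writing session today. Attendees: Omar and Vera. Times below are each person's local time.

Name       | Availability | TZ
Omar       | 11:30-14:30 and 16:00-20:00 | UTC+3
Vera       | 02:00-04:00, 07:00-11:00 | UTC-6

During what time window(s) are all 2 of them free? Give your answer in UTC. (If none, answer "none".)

Omar in UTC: 08:30-11:30, 13:00-17:00 (subtract 3h to convert from UTC+3).
Vera in UTC: 08:00-10:00, 13:00-17:00 (add 6h to convert from UTC-6).
Omar ∩ Vera: 08:30-10:00, 13:00-17:00.
So the common availability across everyone is 08:30-10:00, 13:00-17:00.

08:30-10:00, 13:00-17:00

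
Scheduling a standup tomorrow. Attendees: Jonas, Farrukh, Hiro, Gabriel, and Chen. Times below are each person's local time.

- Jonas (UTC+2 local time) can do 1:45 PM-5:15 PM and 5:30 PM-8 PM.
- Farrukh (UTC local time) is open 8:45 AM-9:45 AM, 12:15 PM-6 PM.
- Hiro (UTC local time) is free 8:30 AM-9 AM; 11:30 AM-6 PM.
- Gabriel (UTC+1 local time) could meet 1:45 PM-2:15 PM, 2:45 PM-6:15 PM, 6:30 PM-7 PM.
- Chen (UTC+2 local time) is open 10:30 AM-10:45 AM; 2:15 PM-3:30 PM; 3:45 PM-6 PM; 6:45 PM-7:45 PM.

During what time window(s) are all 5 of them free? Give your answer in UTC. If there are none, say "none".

12:45-13:15, 13:45-15:15, 15:30-16:00, 16:45-17:15, 17:30-17:45

Jonas in UTC: 11:45-15:15, 15:30-18:00 (subtract 2h to convert from UTC+2).
Farrukh in UTC: 08:45-09:45, 12:15-18:00.
Hiro in UTC: 08:30-09:00, 11:30-18:00.
Gabriel in UTC: 12:45-13:15, 13:45-17:15, 17:30-18:00 (subtract 1h to convert from UTC+1).
Chen in UTC: 08:30-08:45, 12:15-13:30, 13:45-16:00, 16:45-17:45 (subtract 2h to convert from UTC+2).
Jonas ∩ Farrukh: 12:15-15:15, 15:30-18:00.
Jonas ∩ Farrukh ∩ Hiro: 12:15-15:15, 15:30-18:00.
Jonas ∩ Farrukh ∩ Hiro ∩ Gabriel: 12:45-13:15, 13:45-15:15, 15:30-17:15, 17:30-18:00.
Jonas ∩ Farrukh ∩ Hiro ∩ Gabriel ∩ Chen: 12:45-13:15, 13:45-15:15, 15:30-16:00, 16:45-17:15, 17:30-17:45.
So the common availability across everyone is 12:45-13:15, 13:45-15:15, 15:30-16:00, 16:45-17:15, 17:30-17:45.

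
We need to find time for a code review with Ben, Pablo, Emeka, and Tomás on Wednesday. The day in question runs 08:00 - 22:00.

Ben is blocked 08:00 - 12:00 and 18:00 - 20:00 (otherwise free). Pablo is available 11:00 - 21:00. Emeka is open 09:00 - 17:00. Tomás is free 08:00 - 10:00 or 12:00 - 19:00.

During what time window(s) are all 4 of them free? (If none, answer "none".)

Ben free: 12:00-18:00, 20:00-22:00 (invert busy blocks within the working day).
Pablo free: 11:00-21:00.
Emeka free: 09:00-17:00.
Tomás free: 08:00-10:00, 12:00-19:00.
Ben ∩ Pablo: 12:00-18:00, 20:00-21:00.
Ben ∩ Pablo ∩ Emeka: 12:00-17:00.
Ben ∩ Pablo ∩ Emeka ∩ Tomás: 12:00-17:00.
So the common availability across everyone is 12:00-17:00.

12:00-17:00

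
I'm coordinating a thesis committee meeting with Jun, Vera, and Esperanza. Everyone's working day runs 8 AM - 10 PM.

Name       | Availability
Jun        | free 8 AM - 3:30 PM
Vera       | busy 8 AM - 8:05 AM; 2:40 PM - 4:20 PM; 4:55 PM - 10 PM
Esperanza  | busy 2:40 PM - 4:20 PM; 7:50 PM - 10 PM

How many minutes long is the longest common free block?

395

Jun free: 08:00-15:30.
Vera free: 08:05-14:40, 16:20-16:55 (invert busy blocks within the working day).
Esperanza free: 08:00-14:40, 16:20-19:50 (invert busy blocks within the working day).
Jun ∩ Vera: 08:05-14:40.
Jun ∩ Vera ∩ Esperanza: 08:05-14:40.
The longest is 08:05-14:40 at 395 minutes.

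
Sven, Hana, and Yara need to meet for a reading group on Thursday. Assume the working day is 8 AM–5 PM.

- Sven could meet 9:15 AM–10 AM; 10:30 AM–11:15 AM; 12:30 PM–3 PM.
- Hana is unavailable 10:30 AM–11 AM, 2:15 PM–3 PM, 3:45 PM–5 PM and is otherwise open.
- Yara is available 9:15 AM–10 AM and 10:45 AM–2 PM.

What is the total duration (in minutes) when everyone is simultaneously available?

Sven free: 09:15-10:00, 10:30-11:15, 12:30-15:00.
Hana free: 08:00-10:30, 11:00-14:15, 15:00-15:45 (invert busy blocks within the working day).
Yara free: 09:15-10:00, 10:45-14:00.
Sven ∩ Hana: 09:15-10:00, 11:00-11:15, 12:30-14:15.
Sven ∩ Hana ∩ Yara: 09:15-10:00, 11:00-11:15, 12:30-14:00.
Summing the common windows: 45 + 15 + 90 = 150 minutes.

150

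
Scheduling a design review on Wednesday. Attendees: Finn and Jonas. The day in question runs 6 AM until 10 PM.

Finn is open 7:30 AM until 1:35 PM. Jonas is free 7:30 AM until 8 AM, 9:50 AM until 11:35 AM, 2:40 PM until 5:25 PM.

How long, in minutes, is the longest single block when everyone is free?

Finn ∩ Jonas: 07:30-08:00, 09:50-11:35.
Those are the intersection windows.
The longest is 09:50-11:35 at 105 minutes.

105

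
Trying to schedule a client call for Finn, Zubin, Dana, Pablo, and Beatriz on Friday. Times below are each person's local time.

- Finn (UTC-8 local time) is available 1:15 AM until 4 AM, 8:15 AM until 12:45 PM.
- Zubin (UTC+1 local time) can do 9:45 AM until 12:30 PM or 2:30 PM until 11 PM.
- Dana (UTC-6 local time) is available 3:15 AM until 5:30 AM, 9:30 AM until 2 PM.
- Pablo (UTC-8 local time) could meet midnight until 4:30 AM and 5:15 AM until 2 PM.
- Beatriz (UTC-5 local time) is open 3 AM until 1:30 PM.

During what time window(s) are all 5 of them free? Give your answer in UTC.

09:15-11:30, 16:15-18:30

Finn in UTC: 09:15-12:00, 16:15-20:45 (add 8h to convert from UTC-8).
Zubin in UTC: 08:45-11:30, 13:30-22:00 (subtract 1h to convert from UTC+1).
Dana in UTC: 09:15-11:30, 15:30-20:00 (add 6h to convert from UTC-6).
Pablo in UTC: 08:00-12:30, 13:15-22:00 (add 8h to convert from UTC-8).
Beatriz in UTC: 08:00-18:30 (add 5h to convert from UTC-5).
Finn ∩ Zubin: 09:15-11:30, 16:15-20:45.
Finn ∩ Zubin ∩ Dana: 09:15-11:30, 16:15-20:00.
Finn ∩ Zubin ∩ Dana ∩ Pablo: 09:15-11:30, 16:15-20:00.
Finn ∩ Zubin ∩ Dana ∩ Pablo ∩ Beatriz: 09:15-11:30, 16:15-18:30.
Those are the intersection windows.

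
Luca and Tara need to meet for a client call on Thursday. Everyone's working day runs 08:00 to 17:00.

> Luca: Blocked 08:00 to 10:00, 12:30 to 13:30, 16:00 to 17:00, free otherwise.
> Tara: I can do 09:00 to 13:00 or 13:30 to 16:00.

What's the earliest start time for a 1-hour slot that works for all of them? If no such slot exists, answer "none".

Luca free: 10:00-12:30, 13:30-16:00 (invert busy blocks within the working day).
Tara free: 09:00-13:00, 13:30-16:00.
Luca ∩ Tara: 10:00-12:30, 13:30-16:00.
The first common window of at least 60 minutes is 10:00-12:30, so the earliest start is 10:00.

10:00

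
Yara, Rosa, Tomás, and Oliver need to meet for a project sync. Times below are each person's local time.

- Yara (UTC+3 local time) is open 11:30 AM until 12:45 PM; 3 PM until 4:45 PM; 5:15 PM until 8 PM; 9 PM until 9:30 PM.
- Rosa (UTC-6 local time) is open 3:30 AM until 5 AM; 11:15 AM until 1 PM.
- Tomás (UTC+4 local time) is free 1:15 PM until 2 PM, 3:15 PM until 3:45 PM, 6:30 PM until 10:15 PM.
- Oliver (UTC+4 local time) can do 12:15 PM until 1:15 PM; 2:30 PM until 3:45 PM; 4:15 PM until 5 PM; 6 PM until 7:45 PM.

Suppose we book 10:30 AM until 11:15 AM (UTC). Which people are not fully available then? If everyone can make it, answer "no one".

Rosa, Tomás, Yara

Yara in UTC: 08:30-09:45, 12:00-13:45, 14:15-17:00, 18:00-18:30 (subtract 3h to convert from UTC+3).
Rosa in UTC: 09:30-11:00, 17:15-19:00 (add 6h to convert from UTC-6).
Tomás in UTC: 09:15-10:00, 11:15-11:45, 14:30-18:15 (subtract 4h to convert from UTC+4).
Oliver in UTC: 08:15-09:15, 10:30-11:45, 12:15-13:00, 14:00-15:45 (subtract 4h to convert from UTC+4).
Yara: not fully free for 10:30-11:15. Rosa: not fully free for 10:30-11:15. Tomás: not fully free for 10:30-11:15. Oliver: free for 10:30-11:15.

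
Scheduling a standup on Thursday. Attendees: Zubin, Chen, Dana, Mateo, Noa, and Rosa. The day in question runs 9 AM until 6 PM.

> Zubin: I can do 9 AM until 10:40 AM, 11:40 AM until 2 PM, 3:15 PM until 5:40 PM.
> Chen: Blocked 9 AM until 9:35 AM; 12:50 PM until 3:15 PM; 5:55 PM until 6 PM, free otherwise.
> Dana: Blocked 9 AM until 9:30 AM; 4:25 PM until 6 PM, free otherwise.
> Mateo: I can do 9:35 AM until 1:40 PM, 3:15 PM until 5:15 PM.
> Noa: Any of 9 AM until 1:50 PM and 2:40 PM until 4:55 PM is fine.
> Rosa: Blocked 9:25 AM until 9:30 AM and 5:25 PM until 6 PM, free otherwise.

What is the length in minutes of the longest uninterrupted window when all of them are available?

Zubin free: 09:00-10:40, 11:40-14:00, 15:15-17:40.
Chen free: 09:35-12:50, 15:15-17:55 (invert busy blocks within the working day).
Dana free: 09:30-16:25 (invert busy blocks within the working day).
Mateo free: 09:35-13:40, 15:15-17:15.
Noa free: 09:00-13:50, 14:40-16:55.
Rosa free: 09:00-09:25, 09:30-17:25 (invert busy blocks within the working day).
Zubin ∩ Chen: 09:35-10:40, 11:40-12:50, 15:15-17:40.
Zubin ∩ Chen ∩ Dana: 09:35-10:40, 11:40-12:50, 15:15-16:25.
Zubin ∩ Chen ∩ Dana ∩ Mateo: 09:35-10:40, 11:40-12:50, 15:15-16:25.
Zubin ∩ Chen ∩ Dana ∩ Mateo ∩ Noa: 09:35-10:40, 11:40-12:50, 15:15-16:25.
Zubin ∩ Chen ∩ Dana ∩ Mateo ∩ Noa ∩ Rosa: 09:35-10:40, 11:40-12:50, 15:15-16:25.
So the common availability across everyone is 09:35-10:40, 11:40-12:50, 15:15-16:25.
The longest is 11:40-12:50 at 70 minutes.

70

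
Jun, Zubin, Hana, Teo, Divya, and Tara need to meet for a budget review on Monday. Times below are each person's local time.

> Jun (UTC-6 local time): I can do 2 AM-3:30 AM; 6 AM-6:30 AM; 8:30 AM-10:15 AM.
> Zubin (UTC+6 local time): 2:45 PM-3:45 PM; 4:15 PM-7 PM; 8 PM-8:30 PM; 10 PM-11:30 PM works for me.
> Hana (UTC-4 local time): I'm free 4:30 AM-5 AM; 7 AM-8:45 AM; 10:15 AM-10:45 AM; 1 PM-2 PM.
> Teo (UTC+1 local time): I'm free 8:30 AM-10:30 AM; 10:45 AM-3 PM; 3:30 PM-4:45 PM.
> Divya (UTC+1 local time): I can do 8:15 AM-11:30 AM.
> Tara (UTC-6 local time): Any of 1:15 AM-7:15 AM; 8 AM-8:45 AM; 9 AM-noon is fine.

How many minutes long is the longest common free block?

Jun in UTC: 08:00-09:30, 12:00-12:30, 14:30-16:15 (add 6h to convert from UTC-6).
Zubin in UTC: 08:45-09:45, 10:15-13:00, 14:00-14:30, 16:00-17:30 (subtract 6h to convert from UTC+6).
Hana in UTC: 08:30-09:00, 11:00-12:45, 14:15-14:45, 17:00-18:00 (add 4h to convert from UTC-4).
Teo in UTC: 07:30-09:30, 09:45-14:00, 14:30-15:45 (subtract 1h to convert from UTC+1).
Divya in UTC: 07:15-10:30 (subtract 1h to convert from UTC+1).
Tara in UTC: 07:15-13:15, 14:00-14:45, 15:00-18:00 (add 6h to convert from UTC-6).
Jun ∩ Zubin: 08:45-09:30, 12:00-12:30, 16:00-16:15.
Jun ∩ Zubin ∩ Hana: 08:45-09:00, 12:00-12:30.
Jun ∩ Zubin ∩ Hana ∩ Teo: 08:45-09:00, 12:00-12:30.
Jun ∩ Zubin ∩ Hana ∩ Teo ∩ Divya: 08:45-09:00.
Jun ∩ Zubin ∩ Hana ∩ Teo ∩ Divya ∩ Tara: 08:45-09:00.
Those are the intersection windows.
The longest is 08:45-09:00 at 15 minutes.

15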